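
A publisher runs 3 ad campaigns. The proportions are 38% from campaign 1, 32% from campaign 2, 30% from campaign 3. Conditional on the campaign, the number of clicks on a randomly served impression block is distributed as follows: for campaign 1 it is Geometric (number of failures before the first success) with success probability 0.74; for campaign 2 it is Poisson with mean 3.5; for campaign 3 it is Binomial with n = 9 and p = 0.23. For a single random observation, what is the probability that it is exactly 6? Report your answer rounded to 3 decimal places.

Conditional on each campaign, P(X = 6): 1: 0.000228598; 2: 0.0770983; 3: 0.00567699.
By total probability, P(X = 6) = 0.38·0.000228598 + 0.32·0.0770983 + 0.3·0.00567699 = 0.0264614.

0.026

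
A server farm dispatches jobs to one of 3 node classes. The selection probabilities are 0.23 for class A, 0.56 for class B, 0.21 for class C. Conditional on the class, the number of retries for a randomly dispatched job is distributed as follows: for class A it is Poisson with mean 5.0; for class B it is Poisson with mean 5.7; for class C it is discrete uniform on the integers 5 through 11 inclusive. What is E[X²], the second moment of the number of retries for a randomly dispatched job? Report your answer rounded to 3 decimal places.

42.566

For each component E[X²] = Var + (mean)², giving A: 30; B: 38.19; C: 68.
Overall E[X²] = 0.23·30 + 0.56·38.19 + 0.21·68 = 42.5664.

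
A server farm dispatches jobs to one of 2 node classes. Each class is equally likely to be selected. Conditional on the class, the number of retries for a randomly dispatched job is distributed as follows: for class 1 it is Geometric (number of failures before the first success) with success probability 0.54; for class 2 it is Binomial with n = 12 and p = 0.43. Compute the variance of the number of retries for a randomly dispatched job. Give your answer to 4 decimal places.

Per component, 1: μ=0.851852, E[X²]=2.30316; 2: μ=5.16, E[X²]=29.5668.
E[X] = 0.5·0.851852 + 0.5·5.16 = 3.00593.
E[X²] = 0.5·2.30316 + 0.5·29.5668 = 15.935.
Var(X) = E[X²] − (E[X])² = 15.935 − 9.03559 = 6.89939.

6.8994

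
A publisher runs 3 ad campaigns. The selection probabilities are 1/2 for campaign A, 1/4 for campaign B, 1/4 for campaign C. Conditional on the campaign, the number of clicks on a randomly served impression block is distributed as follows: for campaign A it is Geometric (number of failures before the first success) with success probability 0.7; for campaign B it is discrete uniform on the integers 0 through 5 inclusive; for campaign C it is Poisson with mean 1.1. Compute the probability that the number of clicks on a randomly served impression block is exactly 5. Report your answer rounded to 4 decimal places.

0.0436

Conditional on each campaign, P(X = 5): A: 0.001701; B: 0.166667; C: 0.00446744.
By total probability, P(X = 5) = 0.5·0.001701 + 0.25·0.166667 + 0.25·0.00446744 = 0.043634.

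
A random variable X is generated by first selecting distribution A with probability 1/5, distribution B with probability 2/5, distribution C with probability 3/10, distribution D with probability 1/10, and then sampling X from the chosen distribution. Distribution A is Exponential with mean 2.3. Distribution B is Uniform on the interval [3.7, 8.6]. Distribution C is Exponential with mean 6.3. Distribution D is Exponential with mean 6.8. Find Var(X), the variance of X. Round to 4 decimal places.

Per component, A: μ=2.3, E[X²]=10.58; B: μ=6.15, E[X²]=39.8233; C: μ=6.3, E[X²]=79.38; D: μ=6.8, E[X²]=92.48.
E[X] = 0.2·2.3 + 0.4·6.15 + 0.3·6.3 + 0.1·6.8 = 5.49.
E[X²] = 0.2·10.58 + 0.4·39.8233 + 0.3·79.38 + 0.1·92.48 = 51.1073.
Var(X) = E[X²] − (E[X])² = 51.1073 − 30.1401 = 20.9672.

20.9672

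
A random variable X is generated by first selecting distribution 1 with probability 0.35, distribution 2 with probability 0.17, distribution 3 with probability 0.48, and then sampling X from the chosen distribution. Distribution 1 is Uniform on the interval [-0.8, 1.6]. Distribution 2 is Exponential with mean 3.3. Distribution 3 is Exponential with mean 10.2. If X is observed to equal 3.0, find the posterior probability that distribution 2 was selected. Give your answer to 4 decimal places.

0.3718

Likelihoods f(3.0 | ·): 1: 0; 2: 0.122088; 3: 0.0730577.
Posterior ∝ prior × likelihood. Numerator for 2: 0.17·0.122088 = 0.020755.
Normalizing constant: 0.35·0 + 0.17·0.122088 + 0.48·0.0730577 = 0.0558227.
P(2 | observation) = 0.020755 / 0.0558227 = 0.371802.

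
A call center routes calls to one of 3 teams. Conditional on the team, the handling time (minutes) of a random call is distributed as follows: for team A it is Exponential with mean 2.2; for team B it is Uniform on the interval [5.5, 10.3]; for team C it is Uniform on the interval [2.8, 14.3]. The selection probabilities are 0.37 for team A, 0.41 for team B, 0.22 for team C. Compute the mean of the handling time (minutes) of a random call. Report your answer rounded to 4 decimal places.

5.9340

Component means — A: 2.2; B: 7.9; C: 8.55.
E[X] = 0.37·2.2 + 0.41·7.9 + 0.22·8.55 = 5.934.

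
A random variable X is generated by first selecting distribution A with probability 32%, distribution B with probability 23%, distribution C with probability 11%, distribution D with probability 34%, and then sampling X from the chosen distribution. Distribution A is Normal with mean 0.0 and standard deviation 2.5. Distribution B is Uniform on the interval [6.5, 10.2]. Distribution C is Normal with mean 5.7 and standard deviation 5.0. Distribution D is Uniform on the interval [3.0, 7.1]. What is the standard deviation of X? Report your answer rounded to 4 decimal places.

3.9476

Per component, A: μ=0, E[X²]=6.25; B: μ=8.35, E[X²]=70.8633; C: μ=5.7, E[X²]=57.49; D: μ=5.05, E[X²]=26.9033.
E[X] = 0.32·0 + 0.23·8.35 + 0.11·5.7 + 0.34·5.05 = 4.2645.
E[X²] = 0.32·6.25 + 0.23·70.8633 + 0.11·57.49 + 0.34·26.9033 = 33.7696.
Var(X) = E[X²] − (E[X])² = 33.7696 − 18.186 = 15.5836.
SD(X) = √15.5836 = 3.94761.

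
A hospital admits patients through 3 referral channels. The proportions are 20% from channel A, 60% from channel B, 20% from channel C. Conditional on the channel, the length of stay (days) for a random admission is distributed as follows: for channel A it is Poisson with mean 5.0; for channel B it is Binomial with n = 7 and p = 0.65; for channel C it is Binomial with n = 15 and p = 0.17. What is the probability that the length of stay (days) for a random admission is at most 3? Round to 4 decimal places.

0.3243

Conditional on each channel, P(X ≤ 3): A: 0.265026; B: 0.199846; C: 0.757052.
By total probability, P(X ≤ 3) = 0.2·0.265026 + 0.6·0.199846 + 0.2·0.757052 = 0.324323.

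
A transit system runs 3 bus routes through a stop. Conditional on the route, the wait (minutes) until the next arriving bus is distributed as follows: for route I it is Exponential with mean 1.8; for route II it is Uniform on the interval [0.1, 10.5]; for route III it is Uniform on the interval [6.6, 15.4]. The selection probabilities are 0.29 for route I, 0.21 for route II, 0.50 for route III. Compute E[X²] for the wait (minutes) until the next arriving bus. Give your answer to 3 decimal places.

For each component E[X²] = Var + (mean)², giving I: 6.48; II: 37.1033; III: 127.453.
Overall E[X²] = 0.29·6.48 + 0.21·37.1033 + 0.5·127.453 = 73.3976.

73.398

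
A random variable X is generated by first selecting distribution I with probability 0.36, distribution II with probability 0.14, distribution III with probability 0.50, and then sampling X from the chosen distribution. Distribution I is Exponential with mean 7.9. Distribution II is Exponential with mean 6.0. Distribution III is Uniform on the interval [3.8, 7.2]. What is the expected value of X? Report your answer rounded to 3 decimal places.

Component means — I: 7.9; II: 6; III: 5.5.
E[X] = 0.36·7.9 + 0.14·6 + 0.5·5.5 = 6.434.

6.434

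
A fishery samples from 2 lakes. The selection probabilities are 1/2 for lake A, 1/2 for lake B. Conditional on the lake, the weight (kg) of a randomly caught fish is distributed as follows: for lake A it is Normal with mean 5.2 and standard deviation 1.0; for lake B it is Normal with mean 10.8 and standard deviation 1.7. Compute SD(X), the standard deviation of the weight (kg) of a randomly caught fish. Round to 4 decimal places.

Per component, A: μ=5.2, E[X²]=28.04; B: μ=10.8, E[X²]=119.53.
E[X] = 0.5·5.2 + 0.5·10.8 = 8.
E[X²] = 0.5·28.04 + 0.5·119.53 = 73.785.
Var(X) = E[X²] − (E[X])² = 73.785 − 64 = 9.785.
SD(X) = √9.785 = 3.1281.

3.1281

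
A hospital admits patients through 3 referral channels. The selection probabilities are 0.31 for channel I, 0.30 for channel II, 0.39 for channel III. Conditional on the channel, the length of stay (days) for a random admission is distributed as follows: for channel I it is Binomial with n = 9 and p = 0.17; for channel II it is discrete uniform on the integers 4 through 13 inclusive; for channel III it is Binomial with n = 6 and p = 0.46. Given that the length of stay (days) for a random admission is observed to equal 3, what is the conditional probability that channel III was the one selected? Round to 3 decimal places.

Likelihoods P(X=3 | ·): I: 0.134926; II: 0; III: 0.306538.
Posterior ∝ prior × likelihood. Numerator for III: 0.39·0.306538 = 0.11955.
Normalizing constant: 0.31·0.134926 + 0.3·0 + 0.39·0.306538 = 0.161377.
P(III | observation) = 0.11955 / 0.161377 = 0.740812.

0.741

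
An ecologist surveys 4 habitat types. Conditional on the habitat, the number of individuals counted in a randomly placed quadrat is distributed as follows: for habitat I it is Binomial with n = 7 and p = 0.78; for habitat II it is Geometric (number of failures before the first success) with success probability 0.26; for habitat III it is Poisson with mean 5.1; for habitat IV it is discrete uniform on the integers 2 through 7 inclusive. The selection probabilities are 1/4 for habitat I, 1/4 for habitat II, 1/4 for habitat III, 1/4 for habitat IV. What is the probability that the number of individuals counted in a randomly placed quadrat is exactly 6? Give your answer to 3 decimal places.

0.176

Conditional on each habitat, P(X = 6): I: 0.346807; II: 0.0426937; III: 0.149; IV: 0.166667.
By total probability, P(X = 6) = 0.25·0.346807 + 0.25·0.0426937 + 0.25·0.149 + 0.25·0.166667 = 0.176292.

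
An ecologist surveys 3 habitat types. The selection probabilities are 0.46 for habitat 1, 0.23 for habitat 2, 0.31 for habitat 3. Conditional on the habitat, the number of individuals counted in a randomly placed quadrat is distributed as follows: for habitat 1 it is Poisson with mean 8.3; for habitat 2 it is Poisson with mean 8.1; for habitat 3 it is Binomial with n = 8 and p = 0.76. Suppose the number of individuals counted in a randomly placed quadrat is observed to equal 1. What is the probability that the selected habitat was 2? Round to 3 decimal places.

0.353

Likelihoods P(X=1 | ·): 1: 0.00206269; 2: 0.00245867; 3: 0.000278857.
Posterior ∝ prior × likelihood. Numerator for 2: 0.23·0.00245867 = 0.000565493.
Normalizing constant: 0.46·0.00206269 + 0.23·0.00245867 + 0.31·0.000278857 = 0.00160078.
P(2 | observation) = 0.000565493 / 0.00160078 = 0.353262.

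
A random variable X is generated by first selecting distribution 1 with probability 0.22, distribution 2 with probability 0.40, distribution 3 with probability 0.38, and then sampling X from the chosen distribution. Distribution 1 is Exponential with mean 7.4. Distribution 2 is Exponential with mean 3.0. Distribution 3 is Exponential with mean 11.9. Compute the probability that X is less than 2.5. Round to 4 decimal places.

0.3612

Conditional on each component, P(X < 2.5): 1: 0.286689; 2: 0.565402; 3: 0.189484.
By total probability, P(X < 2.5) = 0.22·0.286689 + 0.4·0.565402 + 0.38·0.189484 = 0.361236.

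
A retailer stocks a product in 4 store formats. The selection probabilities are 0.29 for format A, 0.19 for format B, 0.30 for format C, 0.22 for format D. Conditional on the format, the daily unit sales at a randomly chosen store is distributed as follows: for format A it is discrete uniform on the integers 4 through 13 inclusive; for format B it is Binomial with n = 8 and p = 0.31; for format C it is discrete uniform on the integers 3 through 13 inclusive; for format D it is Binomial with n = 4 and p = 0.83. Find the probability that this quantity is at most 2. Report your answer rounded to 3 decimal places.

0.130

Conditional on each format, P(X ≤ 2): A: 0; B: 0.526436; C: 0; D: 0.136602.
By total probability, P(X ≤ 2) = 0.29·0 + 0.19·0.526436 + 0.3·0 + 0.22·0.136602 = 0.130075.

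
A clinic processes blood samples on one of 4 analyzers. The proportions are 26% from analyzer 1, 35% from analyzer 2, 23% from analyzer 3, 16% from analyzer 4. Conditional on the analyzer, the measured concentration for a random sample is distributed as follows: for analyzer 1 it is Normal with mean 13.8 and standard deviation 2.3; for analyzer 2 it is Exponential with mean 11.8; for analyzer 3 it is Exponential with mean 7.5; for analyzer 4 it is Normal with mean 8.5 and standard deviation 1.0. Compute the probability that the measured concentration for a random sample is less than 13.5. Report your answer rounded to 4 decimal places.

0.7070

Conditional on each analyzer, P(X < 13.5): 1: 0.448111; 2: 0.681479; 3: 0.834701; 4: 1.
By total probability, P(X < 13.5) = 0.26·0.448111 + 0.35·0.681479 + 0.23·0.834701 + 0.16·1 = 0.707008.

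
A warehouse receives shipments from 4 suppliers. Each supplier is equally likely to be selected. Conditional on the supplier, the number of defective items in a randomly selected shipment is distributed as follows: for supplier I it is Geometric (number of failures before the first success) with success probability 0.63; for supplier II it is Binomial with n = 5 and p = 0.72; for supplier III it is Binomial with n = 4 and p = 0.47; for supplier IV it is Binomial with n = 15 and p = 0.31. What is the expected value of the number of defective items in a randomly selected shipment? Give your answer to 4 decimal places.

Component means — I: 0.587302; II: 3.6; III: 1.88; IV: 4.65.
E[X] = 0.25·0.587302 + 0.25·3.6 + 0.25·1.88 + 0.25·4.65 = 2.67933.

2.6793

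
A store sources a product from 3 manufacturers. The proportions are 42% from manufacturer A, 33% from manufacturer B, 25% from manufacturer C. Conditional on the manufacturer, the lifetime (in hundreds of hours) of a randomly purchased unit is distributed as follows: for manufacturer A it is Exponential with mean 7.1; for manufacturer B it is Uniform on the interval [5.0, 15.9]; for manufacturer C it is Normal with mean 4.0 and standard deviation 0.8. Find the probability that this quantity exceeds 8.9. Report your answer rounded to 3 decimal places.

Conditional on each manufacturer, P(X > 8.9): A: 0.285498; B: 0.642202; C: 4.53418e-10.
By total probability, P(X > 8.9) = 0.42·0.285498 + 0.33·0.642202 + 0.25·4.53418e-10 = 0.331836.

0.332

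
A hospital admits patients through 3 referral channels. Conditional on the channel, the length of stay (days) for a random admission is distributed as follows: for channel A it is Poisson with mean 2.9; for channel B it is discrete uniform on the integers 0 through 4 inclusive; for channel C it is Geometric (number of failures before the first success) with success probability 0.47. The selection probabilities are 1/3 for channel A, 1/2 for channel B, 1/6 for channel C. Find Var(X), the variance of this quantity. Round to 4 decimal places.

2.7395

Per component, A: μ=2.9, E[X²]=11.31; B: μ=2, E[X²]=6; C: μ=1.12766, E[X²]=3.67089.
E[X] = 0.333333·2.9 + 0.5·2 + 0.166667·1.12766 = 2.15461.
E[X²] = 0.333333·11.31 + 0.5·6 + 0.166667·3.67089 = 7.38182.
Var(X) = E[X²] − (E[X])² = 7.38182 − 4.64234 = 2.73947.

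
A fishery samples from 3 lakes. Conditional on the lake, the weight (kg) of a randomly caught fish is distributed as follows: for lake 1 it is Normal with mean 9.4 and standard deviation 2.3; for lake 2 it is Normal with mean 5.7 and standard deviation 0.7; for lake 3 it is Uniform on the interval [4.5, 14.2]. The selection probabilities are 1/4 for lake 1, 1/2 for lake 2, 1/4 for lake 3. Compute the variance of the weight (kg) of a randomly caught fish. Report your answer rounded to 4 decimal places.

6.9044

Per component, 1: μ=9.4, E[X²]=93.65; 2: μ=5.7, E[X²]=32.98; 3: μ=9.35, E[X²]=95.2633.
E[X] = 0.25·9.4 + 0.5·5.7 + 0.25·9.35 = 7.5375.
E[X²] = 0.25·93.65 + 0.5·32.98 + 0.25·95.2633 = 63.7183.
Var(X) = E[X²] − (E[X])² = 63.7183 − 56.8139 = 6.90443.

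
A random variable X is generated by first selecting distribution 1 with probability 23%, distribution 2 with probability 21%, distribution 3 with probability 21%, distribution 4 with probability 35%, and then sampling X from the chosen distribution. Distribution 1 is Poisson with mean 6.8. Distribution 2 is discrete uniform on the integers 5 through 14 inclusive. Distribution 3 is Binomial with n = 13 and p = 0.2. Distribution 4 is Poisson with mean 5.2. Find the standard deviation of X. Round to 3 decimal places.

3.304

Per component, 1: μ=6.8, E[X²]=53.04; 2: μ=9.5, E[X²]=98.5; 3: μ=2.6, E[X²]=8.84; 4: μ=5.2, E[X²]=32.24.
E[X] = 0.23·6.8 + 0.21·9.5 + 0.21·2.6 + 0.35·5.2 = 5.925.
E[X²] = 0.23·53.04 + 0.21·98.5 + 0.21·8.84 + 0.35·32.24 = 46.0246.
Var(X) = E[X²] − (E[X])² = 46.0246 − 35.1056 = 10.919.
SD(X) = √10.919 = 3.30439.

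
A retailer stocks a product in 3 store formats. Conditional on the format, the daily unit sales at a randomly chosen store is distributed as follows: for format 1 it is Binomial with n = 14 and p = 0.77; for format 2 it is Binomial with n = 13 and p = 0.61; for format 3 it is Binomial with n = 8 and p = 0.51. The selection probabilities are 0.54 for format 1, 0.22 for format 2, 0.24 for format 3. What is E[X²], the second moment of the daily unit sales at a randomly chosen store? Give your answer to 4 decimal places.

For each component E[X²] = Var + (mean)², giving 1: 118.688; 2: 65.9776; 3: 18.6456.
Overall E[X²] = 0.54·118.688 + 0.22·65.9776 + 0.24·18.6456 = 83.0814.

83.0814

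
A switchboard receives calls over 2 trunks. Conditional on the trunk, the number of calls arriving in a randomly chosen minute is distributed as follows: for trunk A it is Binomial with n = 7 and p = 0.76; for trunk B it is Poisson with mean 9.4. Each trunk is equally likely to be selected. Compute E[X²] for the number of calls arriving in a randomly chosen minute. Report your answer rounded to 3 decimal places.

For each component E[X²] = Var + (mean)², giving A: 29.5792; B: 97.76.
Overall E[X²] = 0.5·29.5792 + 0.5·97.76 = 63.6696.

63.670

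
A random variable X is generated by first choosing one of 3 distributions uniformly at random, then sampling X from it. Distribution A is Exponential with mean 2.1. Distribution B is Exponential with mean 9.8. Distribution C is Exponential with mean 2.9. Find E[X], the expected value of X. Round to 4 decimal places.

4.9333

Component means — A: 2.1; B: 9.8; C: 2.9.
E[X] = 0.333333·2.1 + 0.333333·9.8 + 0.333333·2.9 = 4.93333.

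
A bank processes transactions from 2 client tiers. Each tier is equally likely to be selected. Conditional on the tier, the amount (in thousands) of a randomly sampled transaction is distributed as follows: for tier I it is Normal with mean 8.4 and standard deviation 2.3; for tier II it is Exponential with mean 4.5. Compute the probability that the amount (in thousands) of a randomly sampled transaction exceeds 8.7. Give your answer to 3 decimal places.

Conditional on each tier, P(X > 8.7): I: 0.448111; II: 0.144665.
By total probability, P(X > 8.7) = 0.5·0.448111 + 0.5·0.144665 = 0.296388.

0.296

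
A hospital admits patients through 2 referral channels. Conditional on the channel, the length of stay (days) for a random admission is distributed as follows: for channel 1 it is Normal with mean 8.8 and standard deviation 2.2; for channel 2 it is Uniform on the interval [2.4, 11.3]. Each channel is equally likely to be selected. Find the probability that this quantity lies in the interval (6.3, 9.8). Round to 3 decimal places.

Conditional on each channel, P(6.3 < X < 9.8): 1: 0.54738; 2: 0.393258.
By total probability, P(6.3 < X < 9.8) = 0.5·0.54738 + 0.5·0.393258 = 0.470319.

0.470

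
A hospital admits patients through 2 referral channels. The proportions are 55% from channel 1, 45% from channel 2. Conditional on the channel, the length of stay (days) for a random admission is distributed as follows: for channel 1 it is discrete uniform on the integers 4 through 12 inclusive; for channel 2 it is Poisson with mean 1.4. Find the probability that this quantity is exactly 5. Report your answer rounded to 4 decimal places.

Conditional on each channel, P(X = 5): 1: 0.111111; 2: 0.0110521.
By total probability, P(X = 5) = 0.55·0.111111 + 0.45·0.0110521 = 0.0660846.

0.0661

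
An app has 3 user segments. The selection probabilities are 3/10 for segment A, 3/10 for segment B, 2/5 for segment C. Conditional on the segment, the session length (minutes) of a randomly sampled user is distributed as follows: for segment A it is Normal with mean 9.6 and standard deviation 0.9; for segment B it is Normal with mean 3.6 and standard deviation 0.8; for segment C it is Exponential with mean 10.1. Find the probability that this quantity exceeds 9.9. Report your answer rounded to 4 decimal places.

Conditional on each segment, P(X > 9.9): A: 0.369441; B: 1.77636e-15; C: 0.375237.
By total probability, P(X > 9.9) = 0.3·0.369441 + 0.3·1.77636e-15 + 0.4·0.375237 = 0.260927.

0.2609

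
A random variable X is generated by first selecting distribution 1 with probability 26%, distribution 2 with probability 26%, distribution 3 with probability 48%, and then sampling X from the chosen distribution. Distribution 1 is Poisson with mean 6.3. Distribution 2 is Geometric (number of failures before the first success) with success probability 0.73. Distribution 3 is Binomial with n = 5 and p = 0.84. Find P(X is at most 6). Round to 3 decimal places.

0.885

Conditional on each component, P(X ≤ 6): 1: 0.558233; 2: 0.999895; 3: 1.
By total probability, P(X ≤ 6) = 0.26·0.558233 + 0.26·0.999895 + 0.48·1 = 0.885113.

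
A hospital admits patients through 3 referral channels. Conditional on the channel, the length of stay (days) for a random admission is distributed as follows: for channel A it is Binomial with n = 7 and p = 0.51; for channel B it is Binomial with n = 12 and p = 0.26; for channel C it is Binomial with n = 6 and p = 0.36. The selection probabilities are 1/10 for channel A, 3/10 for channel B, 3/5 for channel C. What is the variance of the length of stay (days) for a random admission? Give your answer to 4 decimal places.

1.9883

Per component, A: μ=3.57, E[X²]=14.4942; B: μ=3.12, E[X²]=12.0432; C: μ=2.16, E[X²]=6.048.
E[X] = 0.1·3.57 + 0.3·3.12 + 0.6·2.16 = 2.589.
E[X²] = 0.1·14.4942 + 0.3·12.0432 + 0.6·6.048 = 8.69118.
Var(X) = E[X²] − (E[X])² = 8.69118 − 6.70292 = 1.98826.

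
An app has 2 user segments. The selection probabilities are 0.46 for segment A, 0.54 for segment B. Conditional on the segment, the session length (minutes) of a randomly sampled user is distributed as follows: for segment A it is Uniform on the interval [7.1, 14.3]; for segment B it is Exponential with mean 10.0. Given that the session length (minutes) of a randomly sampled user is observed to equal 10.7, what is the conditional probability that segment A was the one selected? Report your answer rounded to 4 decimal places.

Likelihoods f(10.7 | ·): A: 0.138889; B: 0.0343009.
Posterior ∝ prior × likelihood. Numerator for A: 0.46·0.138889 = 0.0638889.
Normalizing constant: 0.46·0.138889 + 0.54·0.0343009 = 0.0824113.
P(A | observation) = 0.0638889 / 0.0824113 = 0.775244.

0.7752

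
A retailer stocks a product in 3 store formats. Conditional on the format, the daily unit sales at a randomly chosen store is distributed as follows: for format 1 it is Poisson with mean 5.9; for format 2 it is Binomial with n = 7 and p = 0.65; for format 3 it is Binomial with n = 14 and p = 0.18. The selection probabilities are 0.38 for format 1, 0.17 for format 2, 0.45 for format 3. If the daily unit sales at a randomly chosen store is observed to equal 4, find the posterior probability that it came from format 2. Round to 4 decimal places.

Likelihoods P(X=4 | ·): 1: 0.138312; 2: 0.267871; 3: 0.144432.
Posterior ∝ prior × likelihood. Numerator for 2: 0.17·0.267871 = 0.0455381.
Normalizing constant: 0.38·0.138312 + 0.17·0.267871 + 0.45·0.144432 = 0.163091.
P(2 | observation) = 0.0455381 / 0.163091 = 0.279219.

0.2792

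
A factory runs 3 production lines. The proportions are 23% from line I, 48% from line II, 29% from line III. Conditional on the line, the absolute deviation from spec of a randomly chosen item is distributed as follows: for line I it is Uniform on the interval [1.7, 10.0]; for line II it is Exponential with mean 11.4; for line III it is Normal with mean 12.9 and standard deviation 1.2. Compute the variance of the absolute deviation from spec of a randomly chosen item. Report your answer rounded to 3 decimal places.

Per component, I: μ=5.85, E[X²]=39.9633; II: μ=11.4, E[X²]=259.92; III: μ=12.9, E[X²]=167.85.
E[X] = 0.23·5.85 + 0.48·11.4 + 0.29·12.9 = 10.5585.
E[X²] = 0.23·39.9633 + 0.48·259.92 + 0.29·167.85 = 182.63.
Var(X) = E[X²] − (E[X])² = 182.63 − 111.482 = 71.1477.

71.148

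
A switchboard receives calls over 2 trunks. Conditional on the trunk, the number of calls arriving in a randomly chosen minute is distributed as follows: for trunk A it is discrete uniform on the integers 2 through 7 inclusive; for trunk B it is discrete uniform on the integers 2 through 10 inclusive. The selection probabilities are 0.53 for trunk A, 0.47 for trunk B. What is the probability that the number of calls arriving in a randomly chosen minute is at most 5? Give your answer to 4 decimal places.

Conditional on each trunk, P(X ≤ 5): A: 0.666667; B: 0.444444.
By total probability, P(X ≤ 5) = 0.53·0.666667 + 0.47·0.444444 = 0.562222.

0.5622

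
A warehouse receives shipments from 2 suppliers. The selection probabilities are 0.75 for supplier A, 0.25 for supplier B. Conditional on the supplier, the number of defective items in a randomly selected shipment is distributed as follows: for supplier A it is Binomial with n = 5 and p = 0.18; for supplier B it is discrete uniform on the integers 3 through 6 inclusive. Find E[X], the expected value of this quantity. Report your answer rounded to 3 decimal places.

1.800

Component means — A: 0.9; B: 4.5.
E[X] = 0.75·0.9 + 0.25·4.5 = 1.8.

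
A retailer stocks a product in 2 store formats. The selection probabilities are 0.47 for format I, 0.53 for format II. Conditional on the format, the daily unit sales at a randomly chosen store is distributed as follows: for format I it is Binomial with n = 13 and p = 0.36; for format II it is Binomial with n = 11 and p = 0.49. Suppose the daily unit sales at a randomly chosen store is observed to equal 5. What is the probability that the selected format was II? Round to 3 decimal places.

0.542

Likelihoods P(X=5 | ·): I: 0.219044; II: 0.229638.
Posterior ∝ prior × likelihood. Numerator for II: 0.53·0.229638 = 0.121708.
Normalizing constant: 0.47·0.219044 + 0.53·0.229638 = 0.224659.
P(II | observation) = 0.121708 / 0.224659 = 0.541747.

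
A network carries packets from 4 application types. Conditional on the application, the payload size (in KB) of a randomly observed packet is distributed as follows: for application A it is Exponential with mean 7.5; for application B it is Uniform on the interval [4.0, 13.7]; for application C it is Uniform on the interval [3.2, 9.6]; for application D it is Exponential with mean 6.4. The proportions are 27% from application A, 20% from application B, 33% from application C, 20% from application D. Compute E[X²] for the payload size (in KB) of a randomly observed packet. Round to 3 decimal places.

78.635

For each component E[X²] = Var + (mean)², giving A: 112.5; B: 86.1633; C: 44.3733; D: 81.92.
Overall E[X²] = 0.27·112.5 + 0.2·86.1633 + 0.33·44.3733 + 0.2·81.92 = 78.6349.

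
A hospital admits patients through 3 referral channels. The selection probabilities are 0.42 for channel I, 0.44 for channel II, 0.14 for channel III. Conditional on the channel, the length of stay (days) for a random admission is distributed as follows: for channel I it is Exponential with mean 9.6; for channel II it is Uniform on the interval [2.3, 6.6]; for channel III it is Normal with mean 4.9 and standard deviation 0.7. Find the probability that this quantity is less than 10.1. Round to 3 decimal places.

Conditional on each channel, P(X < 10.1): I: 0.650791; II: 1; III: 1.
By total probability, P(X < 10.1) = 0.42·0.650791 + 0.44·1 + 0.14·1 = 0.853332.

0.853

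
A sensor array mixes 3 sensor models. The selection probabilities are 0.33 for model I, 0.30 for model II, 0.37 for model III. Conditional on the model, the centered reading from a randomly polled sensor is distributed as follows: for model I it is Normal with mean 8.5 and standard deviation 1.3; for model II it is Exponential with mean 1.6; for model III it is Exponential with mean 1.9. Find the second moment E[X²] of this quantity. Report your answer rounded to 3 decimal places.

For each component E[X²] = Var + (mean)², giving I: 73.94; II: 5.12; III: 7.22.
Overall E[X²] = 0.33·73.94 + 0.3·5.12 + 0.37·7.22 = 28.6076.

28.608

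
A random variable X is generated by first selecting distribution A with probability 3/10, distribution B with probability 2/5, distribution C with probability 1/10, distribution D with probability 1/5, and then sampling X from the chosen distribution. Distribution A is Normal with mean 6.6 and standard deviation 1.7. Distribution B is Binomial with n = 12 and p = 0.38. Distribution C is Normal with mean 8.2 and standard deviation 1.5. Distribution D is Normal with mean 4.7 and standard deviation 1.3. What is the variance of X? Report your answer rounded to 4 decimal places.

Per component, A: μ=6.6, E[X²]=46.45; B: μ=4.56, E[X²]=23.6208; C: μ=8.2, E[X²]=69.49; D: μ=4.7, E[X²]=23.78.
E[X] = 0.3·6.6 + 0.4·4.56 + 0.1·8.2 + 0.2·4.7 = 5.564.
E[X²] = 0.3·46.45 + 0.4·23.6208 + 0.1·69.49 + 0.2·23.78 = 35.0883.
Var(X) = E[X²] − (E[X])² = 35.0883 − 30.9581 = 4.13022.

4.1302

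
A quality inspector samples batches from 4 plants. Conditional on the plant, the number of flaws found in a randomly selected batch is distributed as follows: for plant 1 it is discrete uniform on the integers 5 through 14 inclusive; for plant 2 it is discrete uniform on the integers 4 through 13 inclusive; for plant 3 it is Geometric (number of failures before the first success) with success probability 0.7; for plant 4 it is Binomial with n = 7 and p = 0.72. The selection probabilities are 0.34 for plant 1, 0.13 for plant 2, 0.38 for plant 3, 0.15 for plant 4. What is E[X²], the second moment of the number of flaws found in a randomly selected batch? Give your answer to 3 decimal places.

For each component E[X²] = Var + (mean)², giving 1: 98.5; 2: 80.5; 3: 0.795918; 4: 26.8128.
Overall E[X²] = 0.34·98.5 + 0.13·80.5 + 0.38·0.795918 + 0.15·26.8128 = 48.2794.

48.279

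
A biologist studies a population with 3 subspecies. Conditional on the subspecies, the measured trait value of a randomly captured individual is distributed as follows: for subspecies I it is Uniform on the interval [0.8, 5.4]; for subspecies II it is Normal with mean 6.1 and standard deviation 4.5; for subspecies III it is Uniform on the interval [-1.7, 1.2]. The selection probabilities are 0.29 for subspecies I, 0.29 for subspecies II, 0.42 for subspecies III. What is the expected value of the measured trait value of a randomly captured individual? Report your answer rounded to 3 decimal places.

2.563

Component means — I: 3.1; II: 6.1; III: -0.25.
E[X] = 0.29·3.1 + 0.29·6.1 + 0.42·-0.25 = 2.563.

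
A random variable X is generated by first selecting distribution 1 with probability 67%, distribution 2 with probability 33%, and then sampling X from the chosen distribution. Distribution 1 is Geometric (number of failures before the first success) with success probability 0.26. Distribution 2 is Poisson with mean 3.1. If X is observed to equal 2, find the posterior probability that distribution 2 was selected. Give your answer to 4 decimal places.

0.4282

Likelihoods P(X=2 | ·): 1: 0.142376; 2: 0.216461.
Posterior ∝ prior × likelihood. Numerator for 2: 0.33·0.216461 = 0.0714323.
Normalizing constant: 0.67·0.142376 + 0.33·0.216461 = 0.166824.
P(2 | observation) = 0.0714323 / 0.166824 = 0.428189.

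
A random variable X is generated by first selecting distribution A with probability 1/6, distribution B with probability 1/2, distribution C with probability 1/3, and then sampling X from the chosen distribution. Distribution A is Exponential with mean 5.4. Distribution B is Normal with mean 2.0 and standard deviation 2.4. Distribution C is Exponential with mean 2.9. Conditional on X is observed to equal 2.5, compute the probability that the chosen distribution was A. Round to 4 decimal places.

Likelihoods f(2.5 | ·): A: 0.116559; B: 0.162657; C: 0.145616.
Posterior ∝ prior × likelihood. Numerator for A: 0.166667·0.116559 = 0.0194264.
Normalizing constant: 0.166667·0.116559 + 0.5·0.162657 + 0.333333·0.145616 = 0.149294.
P(A | observation) = 0.0194264 / 0.149294 = 0.130122.

0.1301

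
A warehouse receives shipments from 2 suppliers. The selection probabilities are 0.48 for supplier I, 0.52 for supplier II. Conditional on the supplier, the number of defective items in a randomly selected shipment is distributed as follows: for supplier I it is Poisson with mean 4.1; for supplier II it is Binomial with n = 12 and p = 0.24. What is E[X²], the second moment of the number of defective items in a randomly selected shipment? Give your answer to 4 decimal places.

15.4881

For each component E[X²] = Var + (mean)², giving I: 20.91; II: 10.4832.
Overall E[X²] = 0.48·20.91 + 0.52·10.4832 = 15.4881.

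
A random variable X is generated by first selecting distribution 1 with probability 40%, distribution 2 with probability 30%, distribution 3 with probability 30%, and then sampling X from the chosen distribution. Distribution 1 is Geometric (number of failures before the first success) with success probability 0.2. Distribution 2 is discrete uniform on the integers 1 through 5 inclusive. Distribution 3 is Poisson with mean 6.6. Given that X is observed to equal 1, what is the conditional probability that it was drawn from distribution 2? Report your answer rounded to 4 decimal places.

Likelihoods P(X=1 | ·): 1: 0.16; 2: 0.2; 3: 0.00897843.
Posterior ∝ prior × likelihood. Numerator for 2: 0.3·0.2 = 0.06.
Normalizing constant: 0.4·0.16 + 0.3·0.2 + 0.3·0.00897843 = 0.126694.
P(2 | observation) = 0.06 / 0.126694 = 0.473584.

0.4736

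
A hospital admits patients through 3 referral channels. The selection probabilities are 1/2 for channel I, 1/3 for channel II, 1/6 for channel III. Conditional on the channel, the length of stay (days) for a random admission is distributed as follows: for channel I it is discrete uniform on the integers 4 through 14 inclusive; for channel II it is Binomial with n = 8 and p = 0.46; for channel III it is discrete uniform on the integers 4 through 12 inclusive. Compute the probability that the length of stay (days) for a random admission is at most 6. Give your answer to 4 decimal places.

0.5183

Conditional on each channel, P(X ≤ 6): I: 0.272727; II: 0.979168; III: 0.333333.
By total probability, P(X ≤ 6) = 0.5·0.272727 + 0.333333·0.979168 + 0.166667·0.333333 = 0.518308.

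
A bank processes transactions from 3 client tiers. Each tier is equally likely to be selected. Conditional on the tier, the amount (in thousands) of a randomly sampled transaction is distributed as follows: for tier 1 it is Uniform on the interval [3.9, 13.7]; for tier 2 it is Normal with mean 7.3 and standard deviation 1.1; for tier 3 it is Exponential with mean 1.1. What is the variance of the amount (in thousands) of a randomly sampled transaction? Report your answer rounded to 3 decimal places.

14.583

Per component, 1: μ=8.8, E[X²]=85.4433; 2: μ=7.3, E[X²]=54.5; 3: μ=1.1, E[X²]=2.42.
E[X] = 0.333333·8.8 + 0.333333·7.3 + 0.333333·1.1 = 5.73333.
E[X²] = 0.333333·85.4433 + 0.333333·54.5 + 0.333333·2.42 = 47.4544.
Var(X) = E[X²] − (E[X])² = 47.4544 − 32.8711 = 14.5833.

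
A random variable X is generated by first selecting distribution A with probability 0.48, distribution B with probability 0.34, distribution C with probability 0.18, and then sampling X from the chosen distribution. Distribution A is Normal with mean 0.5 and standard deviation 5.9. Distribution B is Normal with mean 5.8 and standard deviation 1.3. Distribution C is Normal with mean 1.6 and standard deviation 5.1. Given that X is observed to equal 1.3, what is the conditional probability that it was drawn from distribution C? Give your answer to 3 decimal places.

0.302

Likelihoods f(1.3 | ·): A: 0.0669986; B: 0.000767458; C: 0.0780888.
Posterior ∝ prior × likelihood. Numerator for C: 0.18·0.0780888 = 0.014056.
Normalizing constant: 0.48·0.0669986 + 0.34·0.000767458 + 0.18·0.0780888 = 0.0464762.
P(C | observation) = 0.014056 / 0.0464762 = 0.302434.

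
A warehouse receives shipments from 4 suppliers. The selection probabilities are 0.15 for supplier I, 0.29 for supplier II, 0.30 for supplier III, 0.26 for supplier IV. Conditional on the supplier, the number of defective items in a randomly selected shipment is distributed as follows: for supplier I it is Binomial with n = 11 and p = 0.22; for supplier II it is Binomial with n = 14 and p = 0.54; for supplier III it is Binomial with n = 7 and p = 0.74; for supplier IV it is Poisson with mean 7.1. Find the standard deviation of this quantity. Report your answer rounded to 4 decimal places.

2.5854

Per component, I: μ=2.42, E[X²]=7.744; II: μ=7.56, E[X²]=60.6312; III: μ=5.18, E[X²]=28.1792; IV: μ=7.1, E[X²]=57.51.
E[X] = 0.15·2.42 + 0.29·7.56 + 0.3·5.18 + 0.26·7.1 = 5.9554.
E[X²] = 0.15·7.744 + 0.29·60.6312 + 0.3·28.1792 + 0.26·57.51 = 42.151.
Var(X) = E[X²] − (E[X])² = 42.151 − 35.4668 = 6.68422.
SD(X) = √6.68422 = 2.58539.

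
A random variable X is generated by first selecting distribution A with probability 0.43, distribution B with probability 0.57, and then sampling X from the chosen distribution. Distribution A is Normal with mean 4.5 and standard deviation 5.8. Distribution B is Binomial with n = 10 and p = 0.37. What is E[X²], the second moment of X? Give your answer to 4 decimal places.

32.3047

For each component E[X²] = Var + (mean)², giving A: 53.89; B: 16.021.
Overall E[X²] = 0.43·53.89 + 0.57·16.021 = 32.3047.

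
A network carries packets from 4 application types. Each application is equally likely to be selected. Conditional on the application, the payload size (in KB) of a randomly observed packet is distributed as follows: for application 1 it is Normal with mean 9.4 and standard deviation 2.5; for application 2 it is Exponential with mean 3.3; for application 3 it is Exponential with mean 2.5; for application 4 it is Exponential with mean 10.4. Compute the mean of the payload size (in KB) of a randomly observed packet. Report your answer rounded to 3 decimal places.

6.400

Component means — 1: 9.4; 2: 3.3; 3: 2.5; 4: 10.4.
E[X] = 0.25·9.4 + 0.25·3.3 + 0.25·2.5 + 0.25·10.4 = 6.4.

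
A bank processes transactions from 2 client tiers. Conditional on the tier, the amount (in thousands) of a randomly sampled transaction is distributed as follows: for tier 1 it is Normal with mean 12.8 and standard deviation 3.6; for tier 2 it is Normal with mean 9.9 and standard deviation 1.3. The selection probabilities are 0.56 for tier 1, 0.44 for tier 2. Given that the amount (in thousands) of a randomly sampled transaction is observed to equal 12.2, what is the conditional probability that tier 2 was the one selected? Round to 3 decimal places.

0.316

Likelihoods f(12.2 | ·): 1: 0.109289; 2: 0.064159.
Posterior ∝ prior × likelihood. Numerator for 2: 0.44·0.064159 = 0.0282299.
Normalizing constant: 0.56·0.109289 + 0.44·0.064159 = 0.0894317.
P(2 | observation) = 0.0282299 / 0.0894317 = 0.315659.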